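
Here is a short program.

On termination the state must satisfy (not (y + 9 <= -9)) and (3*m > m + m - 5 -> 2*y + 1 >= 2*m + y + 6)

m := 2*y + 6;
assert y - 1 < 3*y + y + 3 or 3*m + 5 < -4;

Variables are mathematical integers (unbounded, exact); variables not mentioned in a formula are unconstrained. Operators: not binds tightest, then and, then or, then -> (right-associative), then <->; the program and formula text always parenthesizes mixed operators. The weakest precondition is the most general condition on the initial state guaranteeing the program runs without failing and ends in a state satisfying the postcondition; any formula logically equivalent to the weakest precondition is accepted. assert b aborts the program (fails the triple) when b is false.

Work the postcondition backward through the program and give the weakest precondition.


Working backward. After the program, the postcondition (not (y + 9 <= -9)) and (3*m > m + m - 5 -> 2*y + 1 >= 2*m + y + 6) must hold; in canonical form it is (not (y <= -18)) and (m > -5 -> y >= 2*m + 5).
Before assert y - 1 < 3*y + y + 3 or 3*m + 5 < -4: (3*y > -4 or 3*m < -9) and (not (y <= -18)) and (m > -5 -> y >= 2*m + 5)
Before m := 2*y + 6: (3*y > -4 or 6*y < -27) and (not (y <= -18)) and (2*y > -11 -> 3*y <= -17)
Answer: WP = (3*y > -4 or 6*y < -27) and (not (y <= -18)) and (2*y > -11 -> 3*y <= -17)


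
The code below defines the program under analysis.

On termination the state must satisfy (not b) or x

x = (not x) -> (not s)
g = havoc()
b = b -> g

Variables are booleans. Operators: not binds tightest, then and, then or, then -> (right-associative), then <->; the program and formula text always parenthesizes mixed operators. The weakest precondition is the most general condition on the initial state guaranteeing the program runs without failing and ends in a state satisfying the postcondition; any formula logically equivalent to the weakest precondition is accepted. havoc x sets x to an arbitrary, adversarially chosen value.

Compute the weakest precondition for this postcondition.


Working backward. After the program, (not b) or x must hold.
Before b := b -> g: (not (b -> g)) or x
Before havoc g: x and (b or x)
Before x := (not x) -> (not s): ((not x) -> (not s)) and (b or ((not x) -> (not s)))
Answer: WP = ((not x) -> (not s)) and (b or ((not x) -> (not s)))


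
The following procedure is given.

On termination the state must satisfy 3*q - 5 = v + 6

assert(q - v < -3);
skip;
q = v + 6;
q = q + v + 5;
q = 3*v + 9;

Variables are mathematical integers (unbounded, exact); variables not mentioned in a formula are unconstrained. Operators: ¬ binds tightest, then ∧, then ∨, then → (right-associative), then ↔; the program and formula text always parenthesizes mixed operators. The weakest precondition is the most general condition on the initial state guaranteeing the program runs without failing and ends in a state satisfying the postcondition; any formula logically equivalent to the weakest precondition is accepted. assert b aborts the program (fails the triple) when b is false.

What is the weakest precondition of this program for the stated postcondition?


Working backward. After the program, the postcondition 3*q - 5 = v + 6 must hold; in canonical form it is 3*q = v + 11.
Before q := 3*v + 9: 8*v = -16
Before q := q + v + 5: 8*v = -16
Before q := v + 6: 8*v = -16
Before skip: 8*v = -16
Before assert q - v < -3: q < v - 3 ∧ 8*v = -16
Answer: WP = q < v - 3 ∧ 8*v = -16


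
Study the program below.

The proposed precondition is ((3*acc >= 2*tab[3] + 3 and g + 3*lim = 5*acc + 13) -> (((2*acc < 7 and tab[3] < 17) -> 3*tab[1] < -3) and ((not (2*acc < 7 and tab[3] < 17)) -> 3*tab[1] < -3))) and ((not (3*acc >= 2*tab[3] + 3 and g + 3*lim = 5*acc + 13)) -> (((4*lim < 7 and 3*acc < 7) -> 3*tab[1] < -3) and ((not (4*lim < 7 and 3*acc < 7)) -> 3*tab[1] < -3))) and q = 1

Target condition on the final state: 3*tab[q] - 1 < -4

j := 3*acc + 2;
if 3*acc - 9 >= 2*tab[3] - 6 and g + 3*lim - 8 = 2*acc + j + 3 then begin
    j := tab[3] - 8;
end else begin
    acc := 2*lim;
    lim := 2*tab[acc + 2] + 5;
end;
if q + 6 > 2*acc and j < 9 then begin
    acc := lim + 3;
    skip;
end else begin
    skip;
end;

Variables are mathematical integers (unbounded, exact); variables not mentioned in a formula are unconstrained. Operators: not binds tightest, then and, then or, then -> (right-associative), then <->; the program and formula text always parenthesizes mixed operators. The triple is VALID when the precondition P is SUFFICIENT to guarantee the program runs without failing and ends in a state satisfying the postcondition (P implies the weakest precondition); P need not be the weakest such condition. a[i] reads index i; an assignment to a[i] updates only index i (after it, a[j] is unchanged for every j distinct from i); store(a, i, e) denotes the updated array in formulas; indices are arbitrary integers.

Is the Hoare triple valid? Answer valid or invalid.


Working backward. After the program, the postcondition 3*tab[q] - 1 < -4 must hold; in canonical form it is 3*tab[q] < -3.
Then branch requires 3*tab[q] < -3; else branch requires 3*tab[q] < -3.
Before the if: ((q > 2*acc - 6 and j < 9) -> 3*tab[q] < -3) and ((not (q > 2*acc - 6 and j < 9)) -> 3*tab[q] < -3)
Then branch requires ((q > 2*acc - 6 and tab[3] < 17) -> 3*tab[q] < -3) and ((not (q > 2*acc - 6 and tab[3] < 17)) -> 3*tab[q] < -3); else branch requires ((q > 4*lim - 6 and j < 9) -> 3*tab[q] < -3) and ((not (q > 4*lim - 6 and j < 9)) -> 3*tab[q] < -3).
Before the if: ((3*acc >= 2*tab[3] + 3 and g + 3*lim = 2*acc + j + 11) -> (((q > 2*acc - 6 and tab[3] < 17) -> 3*tab[q] < -3) and ((not (q > 2*acc - 6 and tab[3] < 17)) -> 3*tab[q] < -3))) and ((not (3*acc >= 2*tab[3] + 3 and g + 3*lim = 2*acc + j + 11)) -> (((q > 4*lim - 6 and j < 9) -> 3*tab[q] < -3) and ((not (q > 4*lim - 6 and j < 9)) -> 3*tab[q] < -3)))
Before j := 3*acc + 2: ((3*acc >= 2*tab[3] + 3 and g + 3*lim = 5*acc + 13) -> (((q > 2*acc - 6 and tab[3] < 17) -> 3*tab[q] < -3) and ((not (q > 2*acc - 6 and tab[3] < 17)) -> 3*tab[q] < -3))) and ((not (3*acc >= 2*tab[3] + 3 and g + 3*lim = 5*acc + 13)) -> (((q > 4*lim - 6 and 3*acc < 7) -> 3*tab[q] < -3) and ((not (q > 4*lim - 6 and 3*acc < 7)) -> 3*tab[q] < -3)))
The weakest precondition is ((3*acc >= 2*tab[3] + 3 and g + 3*lim = 5*acc + 13) -> (((q > 2*acc - 6 and tab[3] < 17) -> 3*tab[q] < -3) and ((not (q > 2*acc - 6 and tab[3] < 17)) -> 3*tab[q] < -3))) and ((not (3*acc >= 2*tab[3] + 3 and g + 3*lim = 5*acc + 13)) -> (((q > 4*lim - 6 and 3*acc < 7) -> 3*tab[q] < -3) and ((not (q > 4*lim - 6 and 3*acc < 7)) -> 3*tab[q] < -3))).
Check whether ((3*acc >= 2*tab[3] + 3 and g + 3*lim = 5*acc + 13) -> (((2*acc < 7 and tab[3] < 17) -> 3*tab[1] < -3) and ((not (2*acc < 7 and tab[3] < 17)) -> 3*tab[1] < -3))) and ((not (3*acc >= 2*tab[3] + 3 and g + 3*lim = 5*acc + 13)) -> (((4*lim < 7 and 3*acc < 7) -> 3*tab[1] < -3) and ((not (4*lim < 7 and 3*acc < 7)) -> 3*tab[1] < -3))) and q = 1 implies it.
Every state satisfying the precondition satisfies the weakest precondition: the implication holds.
Answer: valid


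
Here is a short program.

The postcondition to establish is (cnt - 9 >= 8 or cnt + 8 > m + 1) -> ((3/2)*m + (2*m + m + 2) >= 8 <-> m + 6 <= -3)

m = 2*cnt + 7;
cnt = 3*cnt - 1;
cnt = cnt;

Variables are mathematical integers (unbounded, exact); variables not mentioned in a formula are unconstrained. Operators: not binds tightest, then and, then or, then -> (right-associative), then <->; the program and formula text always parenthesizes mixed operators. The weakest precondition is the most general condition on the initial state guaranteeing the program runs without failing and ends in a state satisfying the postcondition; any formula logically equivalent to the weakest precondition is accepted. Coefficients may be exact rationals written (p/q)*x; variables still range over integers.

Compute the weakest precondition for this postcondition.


Working backward. After the program, the postcondition (cnt - 9 >= 8 or cnt + 8 > m + 1) -> ((3/2)*m + (2*m + m + 2) >= 8 <-> m + 6 <= -3) must hold; in canonical form it is (cnt >= 17 or cnt > m - 7) -> ((9/2)*m >= 6 <-> m <= -9).
Before cnt := cnt: (cnt >= 17 or cnt > m - 7) -> ((9/2)*m >= 6 <-> m <= -9)
Before cnt := 3*cnt - 1: (3*cnt >= 18 or 3*cnt > m - 6) -> ((9/2)*m >= 6 <-> m <= -9)
Before m := 2*cnt + 7: (3*cnt >= 18 or cnt > 1) -> (9*cnt >= -51/2 <-> 2*cnt <= -16)
Answer: WP = (3*cnt >= 18 or cnt > 1) -> (9*cnt >= -51/2 <-> 2*cnt <= -16)


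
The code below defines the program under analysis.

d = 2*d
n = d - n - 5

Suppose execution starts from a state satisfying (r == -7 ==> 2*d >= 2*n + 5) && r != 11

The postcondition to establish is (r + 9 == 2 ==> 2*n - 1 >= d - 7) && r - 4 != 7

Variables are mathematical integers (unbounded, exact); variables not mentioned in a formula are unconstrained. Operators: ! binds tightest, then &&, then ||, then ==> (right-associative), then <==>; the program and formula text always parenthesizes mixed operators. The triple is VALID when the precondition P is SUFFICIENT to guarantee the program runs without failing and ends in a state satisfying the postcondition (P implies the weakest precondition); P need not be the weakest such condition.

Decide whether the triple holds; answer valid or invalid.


Working backward. After the program, the postcondition (r + 9 == 2 ==> 2*n - 1 >= d - 7) && r - 4 != 7 must hold; in canonical form it is (r == -7 ==> 2*n >= d - 6) && r != 11.
Before n := d - n - 5: (r == -7 ==> d >= 2*n + 4) && r != 11
Before d := 2*d: (r == -7 ==> 2*d >= 2*n + 4) && r != 11
The weakest precondition is (r == -7 ==> 2*d >= 2*n + 4) && r != 11.
Check whether (r == -7 ==> 2*d >= 2*n + 5) && r != 11 implies it.
Every state satisfying the precondition satisfies the weakest precondition: the implication holds.
Answer: valid


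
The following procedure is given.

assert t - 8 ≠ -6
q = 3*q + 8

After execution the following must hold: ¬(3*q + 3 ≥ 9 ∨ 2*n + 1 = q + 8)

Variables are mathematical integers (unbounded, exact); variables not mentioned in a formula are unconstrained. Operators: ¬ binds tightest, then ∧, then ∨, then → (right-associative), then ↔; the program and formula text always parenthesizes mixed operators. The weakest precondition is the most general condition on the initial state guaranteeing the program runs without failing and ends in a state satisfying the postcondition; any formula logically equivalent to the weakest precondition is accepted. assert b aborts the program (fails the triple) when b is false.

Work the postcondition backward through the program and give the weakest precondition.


Working backward. After the program, the postcondition ¬(3*q + 3 ≥ 9 ∨ 2*n + 1 = q + 8) must hold; in canonical form it is ¬(3*q ≥ 6 ∨ 2*n = q + 7).
Before q := 3*q + 8: ¬(9*q ≥ -18 ∨ 2*n = 3*q + 15)
Before assert t - 8 ≠ -6: t ≠ 2 ∧ (¬(9*q ≥ -18 ∨ 2*n = 3*q + 15))
Answer: WP = t ≠ 2 ∧ (¬(9*q ≥ -18 ∨ 2*n = 3*q + 15))


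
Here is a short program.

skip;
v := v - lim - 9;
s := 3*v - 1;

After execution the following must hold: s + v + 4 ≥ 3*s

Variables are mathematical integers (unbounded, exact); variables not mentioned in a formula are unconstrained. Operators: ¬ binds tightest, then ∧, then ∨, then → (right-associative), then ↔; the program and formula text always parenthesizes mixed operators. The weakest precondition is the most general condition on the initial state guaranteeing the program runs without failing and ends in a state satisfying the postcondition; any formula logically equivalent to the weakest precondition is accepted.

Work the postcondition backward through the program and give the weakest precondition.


Working backward. After the program, the postcondition s + v + 4 ≥ 3*s must hold; in canonical form it is v ≥ 2*s - 4.
Before s := 3*v - 1: 5*v ≤ 6
Before v := v - lim - 9: 5*v ≤ 5*lim + 51
Before skip: 5*v ≤ 5*lim + 51
Answer: WP = 5*v ≤ 5*lim + 51


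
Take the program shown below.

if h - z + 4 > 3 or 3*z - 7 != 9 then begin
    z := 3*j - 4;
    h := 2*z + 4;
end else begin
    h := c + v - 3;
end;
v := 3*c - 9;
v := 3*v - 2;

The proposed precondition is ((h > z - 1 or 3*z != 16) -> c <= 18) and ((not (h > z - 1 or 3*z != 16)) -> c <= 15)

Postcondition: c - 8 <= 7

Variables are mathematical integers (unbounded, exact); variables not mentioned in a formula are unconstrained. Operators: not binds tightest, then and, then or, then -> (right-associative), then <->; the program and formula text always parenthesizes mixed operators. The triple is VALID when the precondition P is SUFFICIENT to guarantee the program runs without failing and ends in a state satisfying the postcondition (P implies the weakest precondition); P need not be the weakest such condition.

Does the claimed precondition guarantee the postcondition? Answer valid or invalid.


Working backward. After the program, the postcondition c - 8 <= 7 must hold; in canonical form it is c <= 15.
Before v := 3*v - 2: c <= 15
Before v := 3*c - 9: c <= 15
Then branch requires c <= 15; else branch requires c <= 15.
Before the if: ((h > z - 1 or 3*z != 16) -> c <= 15) and ((not (h > z - 1 or 3*z != 16)) -> c <= 15)
The weakest precondition is ((h > z - 1 or 3*z != 16) -> c <= 15) and ((not (h > z - 1 or 3*z != 16)) -> c <= 15).
Check whether ((h > z - 1 or 3*z != 16) -> c <= 18) and ((not (h > z - 1 or 3*z != 16)) -> c <= 15) implies it.
Countermodel: at the initial state c = 16, h = 0, z = 0, the precondition holds but the weakest precondition fails.
Answer: invalid


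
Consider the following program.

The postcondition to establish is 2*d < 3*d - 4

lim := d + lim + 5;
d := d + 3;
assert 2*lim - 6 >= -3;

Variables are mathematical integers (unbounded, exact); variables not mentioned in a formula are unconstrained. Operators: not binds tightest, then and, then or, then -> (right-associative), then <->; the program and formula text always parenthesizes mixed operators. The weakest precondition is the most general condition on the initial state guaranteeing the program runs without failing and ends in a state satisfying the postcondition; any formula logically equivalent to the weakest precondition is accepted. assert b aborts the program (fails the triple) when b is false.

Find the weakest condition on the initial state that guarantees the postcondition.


Working backward. After the program, the postcondition 2*d < 3*d - 4 must hold; in canonical form it is d > 4.
Before assert 2*lim - 6 >= -3: 2*lim >= 3 and d > 4
Before d := d + 3: 2*lim >= 3 and d > 1
Before lim := d + lim + 5: 2*d + 2*lim >= -7 and d > 1
Answer: WP = 2*d + 2*lim >= -7 and d > 1


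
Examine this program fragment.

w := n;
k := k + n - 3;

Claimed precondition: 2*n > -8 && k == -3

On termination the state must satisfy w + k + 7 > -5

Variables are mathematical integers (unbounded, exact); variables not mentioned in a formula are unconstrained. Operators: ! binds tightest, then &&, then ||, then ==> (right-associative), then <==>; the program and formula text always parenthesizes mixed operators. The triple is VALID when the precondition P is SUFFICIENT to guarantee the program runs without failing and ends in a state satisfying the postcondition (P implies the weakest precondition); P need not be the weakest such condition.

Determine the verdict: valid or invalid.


Working backward. After the program, the postcondition w + k + 7 > -5 must hold; in canonical form it is k + w > -12.
Before k := k + n - 3: k + n + w > -9
Before w := n: k + 2*n > -9
The weakest precondition is k + 2*n > -9.
Check whether 2*n > -8 && k == -3 implies it.
Countermodel: at the initial state k = -3, n = -3, the precondition holds but the weakest precondition fails.
Answer: invalid


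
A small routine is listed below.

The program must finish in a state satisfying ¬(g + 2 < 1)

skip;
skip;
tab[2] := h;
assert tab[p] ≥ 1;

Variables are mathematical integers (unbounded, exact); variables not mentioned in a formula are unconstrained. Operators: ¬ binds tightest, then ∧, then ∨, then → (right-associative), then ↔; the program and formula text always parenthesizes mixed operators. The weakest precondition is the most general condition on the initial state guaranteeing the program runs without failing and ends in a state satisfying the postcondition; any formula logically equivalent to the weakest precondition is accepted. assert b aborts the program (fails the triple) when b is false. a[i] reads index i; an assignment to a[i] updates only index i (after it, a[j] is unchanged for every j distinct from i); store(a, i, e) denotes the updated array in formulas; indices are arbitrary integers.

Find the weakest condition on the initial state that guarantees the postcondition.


Working backward. After the program, the postcondition ¬(g + 2 < 1) must hold; in canonical form it is ¬(g < -1).
Before assert tab[p] ≥ 1: tab[p] ≥ 1 ∧ (¬(g < -1))
Before tab[2] := h: store(tab, 2, h)[p] ≥ 1 ∧ (¬(g < -1))
Before skip: store(tab, 2, h)[p] ≥ 1 ∧ (¬(g < -1))
Before skip: store(tab, 2, h)[p] ≥ 1 ∧ (¬(g < -1))
Answer: WP = store(tab, 2, h)[p] ≥ 1 ∧ (¬(g < -1))


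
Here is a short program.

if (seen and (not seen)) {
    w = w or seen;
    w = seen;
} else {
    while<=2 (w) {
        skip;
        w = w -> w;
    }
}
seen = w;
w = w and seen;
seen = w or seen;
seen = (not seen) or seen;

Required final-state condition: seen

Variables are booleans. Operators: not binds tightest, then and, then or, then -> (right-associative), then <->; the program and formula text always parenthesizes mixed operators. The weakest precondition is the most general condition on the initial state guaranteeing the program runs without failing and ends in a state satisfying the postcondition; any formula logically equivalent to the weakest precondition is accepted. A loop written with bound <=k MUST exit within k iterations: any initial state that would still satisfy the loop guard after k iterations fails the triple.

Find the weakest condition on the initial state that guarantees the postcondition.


Working backward. After the program, seen must hold.
Before seen := (not seen) or seen: true
Before seen := w or seen: true
Before w := w and seen: true
Before seen := w: true
Then branch requires true; else branch requires not w.
Before the if: not w
Answer: WP = not w


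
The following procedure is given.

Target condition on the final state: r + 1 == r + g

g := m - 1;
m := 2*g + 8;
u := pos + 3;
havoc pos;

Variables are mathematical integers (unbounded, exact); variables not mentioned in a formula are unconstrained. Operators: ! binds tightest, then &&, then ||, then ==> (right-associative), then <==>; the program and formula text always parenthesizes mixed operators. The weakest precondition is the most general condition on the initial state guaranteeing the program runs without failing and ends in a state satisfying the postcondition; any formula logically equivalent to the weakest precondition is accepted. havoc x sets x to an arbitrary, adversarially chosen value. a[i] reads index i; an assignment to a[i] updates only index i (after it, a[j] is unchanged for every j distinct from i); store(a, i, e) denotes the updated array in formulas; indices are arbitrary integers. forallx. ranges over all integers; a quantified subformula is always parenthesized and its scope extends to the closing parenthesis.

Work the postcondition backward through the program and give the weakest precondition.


Working backward. After the program, the postcondition r + 1 == r + g must hold; in canonical form it is g == 1.
Before havoc pos: g == 1
Before u := pos + 3: g == 1
Before m := 2*g + 8: g == 1
Before g := m - 1: m == 2
Answer: WP = m == 2


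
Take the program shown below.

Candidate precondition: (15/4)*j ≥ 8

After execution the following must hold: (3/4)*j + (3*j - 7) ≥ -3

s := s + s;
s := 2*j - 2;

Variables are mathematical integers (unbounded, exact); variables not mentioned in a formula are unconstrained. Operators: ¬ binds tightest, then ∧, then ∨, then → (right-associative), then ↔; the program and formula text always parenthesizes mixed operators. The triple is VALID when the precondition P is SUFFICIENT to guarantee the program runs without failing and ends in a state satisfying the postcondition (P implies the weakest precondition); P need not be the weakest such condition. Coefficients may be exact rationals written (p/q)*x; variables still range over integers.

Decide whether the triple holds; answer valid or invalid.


Working backward. After the program, the postcondition (3/4)*j + (3*j - 7) ≥ -3 must hold; in canonical form it is (15/4)*j ≥ 4.
Before s := 2*j - 2: (15/4)*j ≥ 4
Before s := s + s: (15/4)*j ≥ 4
The weakest precondition is (15/4)*j ≥ 4.
Check whether (15/4)*j ≥ 8 implies it.
Every state satisfying the precondition satisfies the weakest precondition: the implication holds.
Answer: valid


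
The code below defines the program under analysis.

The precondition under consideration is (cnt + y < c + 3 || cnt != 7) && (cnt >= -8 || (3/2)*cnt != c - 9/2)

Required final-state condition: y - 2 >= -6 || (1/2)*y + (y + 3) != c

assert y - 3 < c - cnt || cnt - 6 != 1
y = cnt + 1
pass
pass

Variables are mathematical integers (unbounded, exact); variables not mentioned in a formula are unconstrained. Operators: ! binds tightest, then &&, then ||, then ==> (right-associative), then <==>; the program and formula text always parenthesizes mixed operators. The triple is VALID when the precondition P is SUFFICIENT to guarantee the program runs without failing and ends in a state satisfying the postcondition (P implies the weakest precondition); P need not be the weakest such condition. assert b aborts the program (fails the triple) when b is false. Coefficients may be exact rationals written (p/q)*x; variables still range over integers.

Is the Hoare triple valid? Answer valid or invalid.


Working backward. After the program, the postcondition y - 2 >= -6 || (1/2)*y + (y + 3) != c must hold; in canonical form it is y >= -4 || (3/2)*y != c - 3.
Before skip: y >= -4 || (3/2)*y != c - 3
Before skip: y >= -4 || (3/2)*y != c - 3
Before y := cnt + 1: cnt >= -5 || (3/2)*cnt != c - 9/2
Before assert y - 3 < c - cnt || cnt - 6 != 1: (cnt + y < c + 3 || cnt != 7) && (cnt >= -5 || (3/2)*cnt != c - 9/2)
The weakest precondition is (cnt + y < c + 3 || cnt != 7) && (cnt >= -5 || (3/2)*cnt != c - 9/2).
Check whether (cnt + y < c + 3 || cnt != 7) && (cnt >= -8 || (3/2)*cnt != c - 9/2) implies it.
Countermodel: at the initial state c = -6, cnt = -7, y = -10, the precondition holds but the weakest precondition fails.
Answer: invalid


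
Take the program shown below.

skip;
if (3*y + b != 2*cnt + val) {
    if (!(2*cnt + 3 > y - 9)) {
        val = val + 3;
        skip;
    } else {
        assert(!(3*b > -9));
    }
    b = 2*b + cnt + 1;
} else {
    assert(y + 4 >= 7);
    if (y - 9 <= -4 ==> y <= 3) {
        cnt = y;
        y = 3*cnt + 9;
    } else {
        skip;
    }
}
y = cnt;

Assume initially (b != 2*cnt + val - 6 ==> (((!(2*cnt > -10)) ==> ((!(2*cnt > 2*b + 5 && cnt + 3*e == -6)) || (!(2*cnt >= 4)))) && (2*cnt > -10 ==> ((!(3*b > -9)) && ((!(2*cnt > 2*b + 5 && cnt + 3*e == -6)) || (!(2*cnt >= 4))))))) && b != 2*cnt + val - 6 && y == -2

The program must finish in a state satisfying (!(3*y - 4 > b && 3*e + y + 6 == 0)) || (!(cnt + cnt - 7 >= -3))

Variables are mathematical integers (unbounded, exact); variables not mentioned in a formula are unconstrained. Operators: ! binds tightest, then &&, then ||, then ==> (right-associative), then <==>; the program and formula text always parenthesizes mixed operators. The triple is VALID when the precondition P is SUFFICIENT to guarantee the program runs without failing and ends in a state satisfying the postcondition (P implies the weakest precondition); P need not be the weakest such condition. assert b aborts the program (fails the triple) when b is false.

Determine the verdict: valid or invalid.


Working backward. After the program, the postcondition (!(3*y - 4 > b && 3*e + y + 6 == 0)) || (!(cnt + cnt - 7 >= -3)) must hold; in canonical form it is (!(3*y > b + 4 && 3*e + y == -6)) || (!(2*cnt >= 4)).
Before y := cnt: (!(3*cnt > b + 4 && cnt + 3*e == -6)) || (!(2*cnt >= 4))
Then branch requires ((!(2*cnt > y - 12)) ==> ((!(2*cnt > 2*b + 5 && cnt + 3*e == -6)) || (!(2*cnt >= 4)))) && (2*cnt > y - 12 ==> ((!(3*b > -9)) && ((!(2*cnt > 2*b + 5 && cnt + 3*e == -6)) || (!(2*cnt >= 4))))); else branch requires y >= 3 && ((y <= 5 ==> y <= 3) ==> ((!(3*y > b + 4 && 3*e + y == -6)) || (!(2*y >= 4)))) && ((!(y <= 5 ==> y <= 3)) ==> ((!(3*cnt > b + 4 && cnt + 3*e == -6)) || (!(2*cnt >= 4)))).
Before the if: (b + 3*y != 2*cnt + val ==> (((!(2*cnt > y - 12)) ==> ((!(2*cnt > 2*b + 5 && cnt + 3*e == -6)) || (!(2*cnt >= 4)))) && (2*cnt > y - 12 ==> ((!(3*b > -9)) && ((!(2*cnt > 2*b + 5 && cnt + 3*e == -6)) || (!(2*cnt >= 4))))))) && ((!(b + 3*y != 2*cnt + val)) ==> (y >= 3 && ((y <= 5 ==> y <= 3) ==> ((!(3*y > b + 4 && 3*e + y == -6)) || (!(2*y >= 4)))) && ((!(y <= 5 ==> y <= 3)) ==> ((!(3*cnt > b + 4 && cnt + 3*e == -6)) || (!(2*cnt >= 4))))))
Before skip: (b + 3*y != 2*cnt + val ==> (((!(2*cnt > y - 12)) ==> ((!(2*cnt > 2*b + 5 && cnt + 3*e == -6)) || (!(2*cnt >= 4)))) && (2*cnt > y - 12 ==> ((!(3*b > -9)) && ((!(2*cnt > 2*b + 5 && cnt + 3*e == -6)) || (!(2*cnt >= 4))))))) && ((!(b + 3*y != 2*cnt + val)) ==> (y >= 3 && ((y <= 5 ==> y <= 3) ==> ((!(3*y > b + 4 && 3*e + y == -6)) || (!(2*y >= 4)))) && ((!(y <= 5 ==> y <= 3)) ==> ((!(3*cnt > b + 4 && cnt + 3*e == -6)) || (!(2*cnt >= 4))))))
The weakest precondition is (b + 3*y != 2*cnt + val ==> (((!(2*cnt > y - 12)) ==> ((!(2*cnt > 2*b + 5 && cnt + 3*e == -6)) || (!(2*cnt >= 4)))) && (2*cnt > y - 12 ==> ((!(3*b > -9)) && ((!(2*cnt > 2*b + 5 && cnt + 3*e == -6)) || (!(2*cnt >= 4))))))) && ((!(b + 3*y != 2*cnt + val)) ==> (y >= 3 && ((y <= 5 ==> y <= 3) ==> ((!(3*y > b + 4 && 3*e + y == -6)) || (!(2*y >= 4)))) && ((!(y <= 5 ==> y <= 3)) ==> ((!(3*cnt > b + 4 && cnt + 3*e == -6)) || (!(2*cnt >= 4)))))).
Check whether (b != 2*cnt + val - 6 ==> (((!(2*cnt > -10)) ==> ((!(2*cnt > 2*b + 5 && cnt + 3*e == -6)) || (!(2*cnt >= 4)))) && (2*cnt > -10 ==> ((!(3*b > -9)) && ((!(2*cnt > 2*b + 5 && cnt + 3*e == -6)) || (!(2*cnt >= 4))))))) && b != 2*cnt + val - 6 && y == -2 implies it.
Countermodel: at the initial state b = -3, cnt = 0, e = 0, val = -9, y = -2, the precondition holds but the weakest precondition fails.
Answer: invalid


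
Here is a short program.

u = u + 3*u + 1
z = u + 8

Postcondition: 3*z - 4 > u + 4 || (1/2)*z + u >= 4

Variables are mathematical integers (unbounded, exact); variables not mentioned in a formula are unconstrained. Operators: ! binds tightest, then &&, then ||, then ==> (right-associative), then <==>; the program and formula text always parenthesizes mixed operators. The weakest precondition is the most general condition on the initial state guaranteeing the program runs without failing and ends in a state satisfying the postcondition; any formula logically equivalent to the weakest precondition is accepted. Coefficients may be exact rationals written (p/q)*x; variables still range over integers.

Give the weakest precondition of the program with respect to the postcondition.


Working backward. After the program, the postcondition 3*z - 4 > u + 4 || (1/2)*z + u >= 4 must hold; in canonical form it is 3*z > u + 8 || u + (1/2)*z >= 4.
Before z := u + 8: 2*u > -16 || (3/2)*u >= 0
Before u := u + 3*u + 1: 8*u > -18 || 6*u >= -3/2
Answer: WP = 8*u > -18 || 6*u >= -3/2


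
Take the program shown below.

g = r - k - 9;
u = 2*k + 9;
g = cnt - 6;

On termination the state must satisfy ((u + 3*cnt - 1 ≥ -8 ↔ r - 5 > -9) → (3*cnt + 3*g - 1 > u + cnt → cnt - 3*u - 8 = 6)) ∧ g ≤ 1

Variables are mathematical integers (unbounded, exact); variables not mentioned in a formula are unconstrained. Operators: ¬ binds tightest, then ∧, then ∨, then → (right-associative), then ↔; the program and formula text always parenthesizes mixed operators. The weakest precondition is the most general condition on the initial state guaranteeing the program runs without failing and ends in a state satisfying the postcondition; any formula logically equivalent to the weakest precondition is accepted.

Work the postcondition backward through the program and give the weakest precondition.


Working backward. After the program, the postcondition ((u + 3*cnt - 1 ≥ -8 ↔ r - 5 > -9) → (3*cnt + 3*g - 1 > u + cnt → cnt - 3*u - 8 = 6)) ∧ g ≤ 1 must hold; in canonical form it is ((3*cnt + u ≥ -7 ↔ r > -4) → (2*cnt + 3*g > u + 1 → cnt = 3*u + 14)) ∧ g ≤ 1.
Before g := cnt - 6: ((3*cnt + u ≥ -7 ↔ r > -4) → (5*cnt > u + 19 → cnt = 3*u + 14)) ∧ cnt ≤ 7
Before u := 2*k + 9: ((3*cnt + 2*k ≥ -16 ↔ r > -4) → (5*cnt > 2*k + 28 → cnt = 6*k + 41)) ∧ cnt ≤ 7
Before g := r - k - 9: ((3*cnt + 2*k ≥ -16 ↔ r > -4) → (5*cnt > 2*k + 28 → cnt = 6*k + 41)) ∧ cnt ≤ 7
Answer: WP = ((3*cnt + 2*k ≥ -16 ↔ r > -4) → (5*cnt > 2*k + 28 → cnt = 6*k + 41)) ∧ cnt ≤ 7


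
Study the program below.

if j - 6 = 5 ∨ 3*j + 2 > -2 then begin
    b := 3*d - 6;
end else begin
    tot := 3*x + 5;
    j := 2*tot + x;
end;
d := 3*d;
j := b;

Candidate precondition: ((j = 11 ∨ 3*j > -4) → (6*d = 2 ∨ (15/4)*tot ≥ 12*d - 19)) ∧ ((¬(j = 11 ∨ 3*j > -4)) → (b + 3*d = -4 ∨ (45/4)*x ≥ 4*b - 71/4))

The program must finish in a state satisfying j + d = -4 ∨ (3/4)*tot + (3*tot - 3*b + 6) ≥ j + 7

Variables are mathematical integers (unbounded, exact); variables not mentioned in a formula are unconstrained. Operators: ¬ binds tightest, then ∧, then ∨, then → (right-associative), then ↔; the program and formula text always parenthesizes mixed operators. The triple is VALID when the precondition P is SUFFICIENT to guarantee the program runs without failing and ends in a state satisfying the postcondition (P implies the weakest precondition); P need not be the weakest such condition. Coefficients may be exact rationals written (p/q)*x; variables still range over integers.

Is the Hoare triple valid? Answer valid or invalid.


Working backward. After the program, the postcondition j + d = -4 ∨ (3/4)*tot + (3*tot - 3*b + 6) ≥ j + 7 must hold; in canonical form it is d + j = -4 ∨ (15/4)*tot ≥ 3*b + j + 1.
Before j := b: b + d = -4 ∨ (15/4)*tot ≥ 4*b + 1
Before d := 3*d: b + 3*d = -4 ∨ (15/4)*tot ≥ 4*b + 1
Then branch requires 6*d = 2 ∨ (15/4)*tot ≥ 12*d - 23; else branch requires b + 3*d = -4 ∨ (45/4)*x ≥ 4*b - 71/4.
Before the if: ((j = 11 ∨ 3*j > -4) → (6*d = 2 ∨ (15/4)*tot ≥ 12*d - 23)) ∧ ((¬(j = 11 ∨ 3*j > -4)) → (b + 3*d = -4 ∨ (45/4)*x ≥ 4*b - 71/4))
The weakest precondition is ((j = 11 ∨ 3*j > -4) → (6*d = 2 ∨ (15/4)*tot ≥ 12*d - 23)) ∧ ((¬(j = 11 ∨ 3*j > -4)) → (b + 3*d = -4 ∨ (45/4)*x ≥ 4*b - 71/4)).
Check whether ((j = 11 ∨ 3*j > -4) → (6*d = 2 ∨ (15/4)*tot ≥ 12*d - 19)) ∧ ((¬(j = 11 ∨ 3*j > -4)) → (b + 3*d = -4 ∨ (45/4)*x ≥ 4*b - 71/4)) implies it.
Every state satisfying the precondition satisfies the weakest precondition: the implication holds.
Answer: valid


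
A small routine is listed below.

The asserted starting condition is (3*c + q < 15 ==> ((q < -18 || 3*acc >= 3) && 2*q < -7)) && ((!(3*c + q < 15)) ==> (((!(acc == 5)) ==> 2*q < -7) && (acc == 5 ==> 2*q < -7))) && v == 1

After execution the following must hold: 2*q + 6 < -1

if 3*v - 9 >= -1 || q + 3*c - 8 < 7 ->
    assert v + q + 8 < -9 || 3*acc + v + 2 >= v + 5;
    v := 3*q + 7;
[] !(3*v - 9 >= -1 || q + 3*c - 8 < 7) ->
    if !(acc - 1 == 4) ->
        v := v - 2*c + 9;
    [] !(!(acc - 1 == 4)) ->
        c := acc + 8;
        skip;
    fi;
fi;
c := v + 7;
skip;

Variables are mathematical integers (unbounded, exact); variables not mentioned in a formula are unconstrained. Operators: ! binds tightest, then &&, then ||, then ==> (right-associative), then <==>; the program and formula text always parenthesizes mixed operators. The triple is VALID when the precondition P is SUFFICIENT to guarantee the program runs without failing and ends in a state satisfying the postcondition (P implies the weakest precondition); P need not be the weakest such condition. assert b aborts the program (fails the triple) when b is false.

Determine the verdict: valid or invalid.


Working backward. After the program, the postcondition 2*q + 6 < -1 must hold; in canonical form it is 2*q < -7.
Before skip: 2*q < -7
Before c := v + 7: 2*q < -7
Then branch requires (q + v < -17 || 3*acc >= 3) && 2*q < -7; else branch requires ((!(acc == 5)) ==> 2*q < -7) && (acc == 5 ==> 2*q < -7).
Before the if: ((3*v >= 8 || 3*c + q < 15) ==> ((q + v < -17 || 3*acc >= 3) && 2*q < -7)) && ((!(3*v >= 8 || 3*c + q < 15)) ==> (((!(acc == 5)) ==> 2*q < -7) && (acc == 5 ==> 2*q < -7)))
The weakest precondition is ((3*v >= 8 || 3*c + q < 15) ==> ((q + v < -17 || 3*acc >= 3) && 2*q < -7)) && ((!(3*v >= 8 || 3*c + q < 15)) ==> (((!(acc == 5)) ==> 2*q < -7) && (acc == 5 ==> 2*q < -7))).
Check whether (3*c + q < 15 ==> ((q < -18 || 3*acc >= 3) && 2*q < -7)) && ((!(3*c + q < 15)) ==> (((!(acc == 5)) ==> 2*q < -7) && (acc == 5 ==> 2*q < -7))) && v == 1 implies it.
Every state satisfying the precondition satisfies the weakest precondition: the implication holds.
Answer: valid


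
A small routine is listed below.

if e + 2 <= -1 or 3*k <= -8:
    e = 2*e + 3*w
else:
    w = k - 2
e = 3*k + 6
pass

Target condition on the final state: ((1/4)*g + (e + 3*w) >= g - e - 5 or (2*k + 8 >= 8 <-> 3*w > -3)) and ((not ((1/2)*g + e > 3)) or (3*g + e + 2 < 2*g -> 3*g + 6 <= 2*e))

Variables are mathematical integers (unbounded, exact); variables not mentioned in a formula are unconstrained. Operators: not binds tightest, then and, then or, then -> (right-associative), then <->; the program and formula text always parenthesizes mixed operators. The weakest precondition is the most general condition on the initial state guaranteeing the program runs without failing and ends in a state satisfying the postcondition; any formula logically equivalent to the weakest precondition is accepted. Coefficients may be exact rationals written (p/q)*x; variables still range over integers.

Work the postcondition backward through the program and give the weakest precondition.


Working backward. After the program, the postcondition ((1/4)*g + (e + 3*w) >= g - e - 5 or (2*k + 8 >= 8 <-> 3*w > -3)) and ((not ((1/2)*g + e > 3)) or (3*g + e + 2 < 2*g -> 3*g + 6 <= 2*e)) must hold; in canonical form it is (2*e + 3*w >= (3/4)*g - 5 or (2*k >= 0 <-> 3*w > -3)) and ((not (e + (1/2)*g > 3)) or (e + g < -2 -> 3*g <= 2*e - 6)).
Before skip: (2*e + 3*w >= (3/4)*g - 5 or (2*k >= 0 <-> 3*w > -3)) and ((not (e + (1/2)*g > 3)) or (e + g < -2 -> 3*g <= 2*e - 6))
Before e := 3*k + 6: (6*k + 3*w >= (3/4)*g - 17 or (2*k >= 0 <-> 3*w > -3)) and ((not ((1/2)*g + 3*k > -3)) or (g + 3*k < -8 -> 3*g <= 6*k + 6))
Then branch requires (6*k + 3*w >= (3/4)*g - 17 or (2*k >= 0 <-> 3*w > -3)) and ((not ((1/2)*g + 3*k > -3)) or (g + 3*k < -8 -> 3*g <= 6*k + 6)); else branch requires (9*k >= (3/4)*g - 11 or (2*k >= 0 <-> 3*k > 3)) and ((not ((1/2)*g + 3*k > -3)) or (g + 3*k < -8 -> 3*g <= 6*k + 6)).
Before the if: ((e <= -3 or 3*k <= -8) -> ((6*k + 3*w >= (3/4)*g - 17 or (2*k >= 0 <-> 3*w > -3)) and ((not ((1/2)*g + 3*k > -3)) or (g + 3*k < -8 -> 3*g <= 6*k + 6)))) and ((not (e <= -3 or 3*k <= -8)) -> ((9*k >= (3/4)*g - 11 or (2*k >= 0 <-> 3*k > 3)) and ((not ((1/2)*g + 3*k > -3)) or (g + 3*k < -8 -> 3*g <= 6*k + 6))))
Answer: WP = ((e <= -3 or 3*k <= -8) -> ((6*k + 3*w >= (3/4)*g - 17 or (2*k >= 0 <-> 3*w > -3)) and ((not ((1/2)*g + 3*k > -3)) or (g + 3*k < -8 -> 3*g <= 6*k + 6)))) and ((not (e <= -3 or 3*k <= -8)) -> ((9*k >= (3/4)*g - 11 or (2*k >= 0 <-> 3*k > 3)) and ((not ((1/2)*g + 3*k > -3)) or (g + 3*k < -8 -> 3*g <= 6*k + 6))))


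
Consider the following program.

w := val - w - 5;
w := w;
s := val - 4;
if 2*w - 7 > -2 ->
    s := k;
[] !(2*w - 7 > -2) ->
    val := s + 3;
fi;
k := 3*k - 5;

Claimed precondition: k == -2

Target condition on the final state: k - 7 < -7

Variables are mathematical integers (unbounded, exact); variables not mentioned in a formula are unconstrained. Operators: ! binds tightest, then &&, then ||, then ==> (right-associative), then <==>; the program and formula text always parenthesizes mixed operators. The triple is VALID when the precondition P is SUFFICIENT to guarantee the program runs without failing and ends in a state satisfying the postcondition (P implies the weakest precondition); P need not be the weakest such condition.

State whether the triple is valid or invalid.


Working backward. After the program, the postcondition k - 7 < -7 must hold; in canonical form it is k < 0.
Before k := 3*k - 5: 3*k < 5
Then branch requires 3*k < 5; else branch requires 3*k < 5.
Before the if: (2*w > 5 ==> 3*k < 5) && ((!(2*w > 5)) ==> 3*k < 5)
Before s := val - 4: (2*w > 5 ==> 3*k < 5) && ((!(2*w > 5)) ==> 3*k < 5)
Before w := w: (2*w > 5 ==> 3*k < 5) && ((!(2*w > 5)) ==> 3*k < 5)
Before w := val - w - 5: (2*val > 2*w + 15 ==> 3*k < 5) && ((!(2*val > 2*w + 15)) ==> 3*k < 5)
The weakest precondition is (2*val > 2*w + 15 ==> 3*k < 5) && ((!(2*val > 2*w + 15)) ==> 3*k < 5).
Check whether k == -2 implies it.
Every state satisfying the precondition satisfies the weakest precondition: the implication holds.
Answer: valid


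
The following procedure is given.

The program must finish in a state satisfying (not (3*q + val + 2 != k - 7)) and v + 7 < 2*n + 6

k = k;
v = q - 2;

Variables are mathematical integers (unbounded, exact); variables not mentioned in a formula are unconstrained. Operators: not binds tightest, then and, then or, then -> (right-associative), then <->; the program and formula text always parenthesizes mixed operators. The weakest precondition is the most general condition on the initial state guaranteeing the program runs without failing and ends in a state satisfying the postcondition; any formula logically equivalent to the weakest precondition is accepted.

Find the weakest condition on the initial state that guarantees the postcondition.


Working backward. After the program, the postcondition (not (3*q + val + 2 != k - 7)) and v + 7 < 2*n + 6 must hold; in canonical form it is (not (3*q + val != k - 9)) and v < 2*n - 1.
Before v := q - 2: (not (3*q + val != k - 9)) and q < 2*n + 1
Before k := k: (not (3*q + val != k - 9)) and q < 2*n + 1
Answer: WP = (not (3*q + val != k - 9)) and q < 2*n + 1


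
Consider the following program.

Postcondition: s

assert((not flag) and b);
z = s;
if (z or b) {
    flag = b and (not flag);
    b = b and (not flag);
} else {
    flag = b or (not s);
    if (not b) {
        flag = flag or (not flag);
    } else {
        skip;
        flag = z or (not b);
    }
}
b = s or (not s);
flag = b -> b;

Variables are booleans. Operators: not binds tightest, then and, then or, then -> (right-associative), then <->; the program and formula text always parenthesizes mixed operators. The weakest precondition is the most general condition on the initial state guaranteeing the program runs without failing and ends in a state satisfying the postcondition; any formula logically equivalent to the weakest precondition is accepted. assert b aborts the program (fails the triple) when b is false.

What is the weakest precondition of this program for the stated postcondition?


Working backward. After the program, s must hold.
Before flag := b -> b: s
Before b := s or (not s): s
Then branch requires s; else branch requires ((not b) -> s) and (b -> s).
Before the if: ((z or b) -> s) and ((not (z or b)) -> (((not b) -> s) and (b -> s)))
Before z := s: ((s or b) -> s) and ((not (s or b)) -> (((not b) -> s) and (b -> s)))
Before assert (not flag) and b: (not flag) and b and ((s or b) -> s) and ((not (s or b)) -> (((not b) -> s) and (b -> s)))
Answer: WP = (not flag) and b and ((s or b) -> s) and ((not (s or b)) -> (((not b) -> s) and (b -> s)))


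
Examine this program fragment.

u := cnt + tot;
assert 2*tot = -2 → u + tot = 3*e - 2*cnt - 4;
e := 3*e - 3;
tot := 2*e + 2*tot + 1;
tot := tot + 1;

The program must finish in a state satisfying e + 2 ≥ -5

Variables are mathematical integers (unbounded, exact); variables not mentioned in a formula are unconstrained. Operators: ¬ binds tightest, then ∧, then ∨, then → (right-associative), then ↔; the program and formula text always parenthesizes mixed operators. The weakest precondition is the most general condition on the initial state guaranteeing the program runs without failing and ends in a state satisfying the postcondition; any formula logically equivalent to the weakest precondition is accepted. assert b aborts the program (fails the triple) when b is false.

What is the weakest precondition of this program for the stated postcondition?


Working backward. After the program, the postcondition e + 2 ≥ -5 must hold; in canonical form it is e ≥ -7.
Before tot := tot + 1: e ≥ -7
Before tot := 2*e + 2*tot + 1: e ≥ -7
Before e := 3*e - 3: 3*e ≥ -4
Before assert 2*tot = -2 → u + tot = 3*e - 2*cnt - 4: (2*tot = -2 → 2*cnt + tot + u = 3*e - 4) ∧ 3*e ≥ -4
Before u := cnt + tot: (2*tot = -2 → 3*cnt + 2*tot = 3*e - 4) ∧ 3*e ≥ -4
Answer: WP = (2*tot = -2 → 3*cnt + 2*tot = 3*e - 4) ∧ 3*e ≥ -4
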